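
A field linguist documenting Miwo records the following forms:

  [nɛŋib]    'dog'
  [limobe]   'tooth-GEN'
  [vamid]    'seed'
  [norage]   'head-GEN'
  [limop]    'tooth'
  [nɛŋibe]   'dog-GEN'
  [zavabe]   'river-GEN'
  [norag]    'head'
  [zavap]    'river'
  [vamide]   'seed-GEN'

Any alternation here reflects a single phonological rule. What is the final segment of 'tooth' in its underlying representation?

In [limobe] and [limop] the final segment of 'tooth' alternates: [b] ~ [p].
If /b/ were underlying and a rule turned it into [p] in isolation, 'dog' would also alternate; but it has [b] in both [nɛŋibe] and [nɛŋib].
So /p/ is underlying, and a rule of intervocalic voicing — voiceless stops become voiced between vowels — gives [b].

/p/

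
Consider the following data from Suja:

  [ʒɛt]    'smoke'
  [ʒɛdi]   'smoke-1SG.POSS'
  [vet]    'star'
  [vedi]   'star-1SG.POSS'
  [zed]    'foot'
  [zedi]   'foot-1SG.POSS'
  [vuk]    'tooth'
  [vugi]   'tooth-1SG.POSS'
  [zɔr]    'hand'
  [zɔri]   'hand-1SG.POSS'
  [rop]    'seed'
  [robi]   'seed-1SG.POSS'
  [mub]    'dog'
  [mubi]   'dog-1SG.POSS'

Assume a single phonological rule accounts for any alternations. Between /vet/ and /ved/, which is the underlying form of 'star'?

/vet/

'star' shows [t] ~ [d] at the end of the stem ([vet] vs [vedi]).
If /d/ were underlying and a rule turned it into [t] in isolation, 'foot' would also alternate; but it has [d] in both [zed] and [zedi].
The underlying segment must be /t/; voiceless stops become voiced between vowels, yielding [d] there.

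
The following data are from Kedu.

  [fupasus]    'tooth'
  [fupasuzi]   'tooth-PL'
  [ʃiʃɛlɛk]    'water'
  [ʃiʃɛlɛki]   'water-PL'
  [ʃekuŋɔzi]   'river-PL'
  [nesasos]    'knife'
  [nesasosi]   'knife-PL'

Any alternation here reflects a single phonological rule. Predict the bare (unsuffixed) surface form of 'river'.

The stem for 'tooth' ends in [s] in [fupasus] but [z] in [fupasuzi].
If /s/ were underlying and a rule turned it into [z] before the PL suffix, 'knife' would also alternate; but it has [s] in both [nesasos] and [nesasosi].
The underlying segment must be /z/; voiced obstruents become voiceless word-finally, yielding [s] there.
The one attested form of 'river', [ʃekuŋɔzi], shows underlying /ʃekuŋɔz/. Applying the same rule word-finally gives [ʃekuŋɔs].

[ʃekuŋɔs]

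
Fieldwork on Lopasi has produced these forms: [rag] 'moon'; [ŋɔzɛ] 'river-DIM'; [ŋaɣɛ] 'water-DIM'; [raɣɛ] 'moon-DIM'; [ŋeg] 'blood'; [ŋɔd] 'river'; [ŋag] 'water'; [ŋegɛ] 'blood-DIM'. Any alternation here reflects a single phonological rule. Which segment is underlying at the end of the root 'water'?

/ɣ/

In [ŋag] and [ŋaɣɛ] the final segment of 'water' alternates: [g] ~ [ɣ].
Compare 'blood', with invariant [g] in [ŋeg] and [ŋegɛ]: an analysis with underlying /g/ and a rule producing [ɣ] before the DIM suffix would wrongly predict alternation here too.
Therefore /ɣ/ is basic and [g] is derived by word-final hardening (voiced fricatives become stops word-finally).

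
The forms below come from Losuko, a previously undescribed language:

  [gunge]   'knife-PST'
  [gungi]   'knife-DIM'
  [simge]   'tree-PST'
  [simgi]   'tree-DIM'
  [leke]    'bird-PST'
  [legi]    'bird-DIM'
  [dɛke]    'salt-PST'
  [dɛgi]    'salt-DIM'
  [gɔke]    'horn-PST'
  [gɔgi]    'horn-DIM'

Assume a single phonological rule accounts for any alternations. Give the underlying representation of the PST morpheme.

/-ke/

The PST morpheme has two allomorphs, [-ge] and [-ke].
By contrast the DIM suffix keeps its initial [g] throughout — that segment must be underlying.
The PST suffix is therefore /-ke/ underlyingly, with post-nasal voicing: voiceless stops become voiced after a nasal.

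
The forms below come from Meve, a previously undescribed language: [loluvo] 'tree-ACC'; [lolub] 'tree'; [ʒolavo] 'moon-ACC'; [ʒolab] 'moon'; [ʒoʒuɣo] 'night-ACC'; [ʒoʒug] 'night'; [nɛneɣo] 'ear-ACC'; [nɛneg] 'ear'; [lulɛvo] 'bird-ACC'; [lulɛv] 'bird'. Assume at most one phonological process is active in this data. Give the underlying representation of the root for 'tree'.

/lolub/

The root 'tree' surfaces as [loluvo] and [lolub], with a stem-final [v] ~ [b] alternation.
If /v/ were underlying and a rule turned it into [b] in isolation, 'bird' would also alternate; but it has [v] in both [lulɛvo] and [lulɛv].
Therefore /b/ is basic and [v] is derived by intervocalic spirantization (voiced stops become fricatives between vowels).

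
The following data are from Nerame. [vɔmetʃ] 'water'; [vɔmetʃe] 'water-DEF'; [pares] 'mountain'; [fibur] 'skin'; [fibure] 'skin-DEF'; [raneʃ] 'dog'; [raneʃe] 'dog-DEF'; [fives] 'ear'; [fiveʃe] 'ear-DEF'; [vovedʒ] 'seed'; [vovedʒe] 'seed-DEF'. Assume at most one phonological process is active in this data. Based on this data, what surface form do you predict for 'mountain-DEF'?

'ear' shows [s] ~ [ʃ] at the end of the stem ([fives] vs [fiveʃe]).
The stem 'dog' ([raneʃ], [raneʃe]) shows [ʃ] unchanged in both environments, so [ʃ] cannot be basic with [s] derived in isolation.
The alternation reflects palatalization before a front vowel: /s/ becomes palato-alveolar [ʃ] before a front vowel. /s/ is underlying.
From [pares] the stem 'mountain' is /pares/; before a front vowel this yields [pareʃe].

[pareʃe]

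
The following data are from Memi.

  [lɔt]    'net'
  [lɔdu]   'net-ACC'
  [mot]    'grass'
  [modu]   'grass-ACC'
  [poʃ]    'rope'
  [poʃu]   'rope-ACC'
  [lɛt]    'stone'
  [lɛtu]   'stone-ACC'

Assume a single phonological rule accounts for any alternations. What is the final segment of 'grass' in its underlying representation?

/d/

In [mot] and [modu] the final segment of 'grass' alternates: [t] ~ [d].
Compare 'stone', with invariant [t] in [lɛt] and [lɛtu]: an analysis with underlying /t/ and a rule producing [d] before the ACC suffix would wrongly predict alternation here too.
The underlying segment must be /d/; voiced obstruents become voiceless word-finally, yielding [t] there.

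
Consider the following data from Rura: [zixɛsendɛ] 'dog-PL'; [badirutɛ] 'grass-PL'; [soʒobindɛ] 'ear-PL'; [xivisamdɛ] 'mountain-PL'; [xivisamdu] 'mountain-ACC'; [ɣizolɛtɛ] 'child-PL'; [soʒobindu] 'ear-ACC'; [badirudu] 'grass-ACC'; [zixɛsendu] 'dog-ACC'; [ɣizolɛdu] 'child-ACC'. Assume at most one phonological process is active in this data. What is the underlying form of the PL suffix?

The PL morpheme has two allomorphs, [-dɛ] and [-tɛ].
By contrast the ACC suffix keeps its initial [d] throughout — that segment must be underlying.
So the underlying form is /-tɛ/, and voiceless stops become voiced after a nasal.

/-tɛ/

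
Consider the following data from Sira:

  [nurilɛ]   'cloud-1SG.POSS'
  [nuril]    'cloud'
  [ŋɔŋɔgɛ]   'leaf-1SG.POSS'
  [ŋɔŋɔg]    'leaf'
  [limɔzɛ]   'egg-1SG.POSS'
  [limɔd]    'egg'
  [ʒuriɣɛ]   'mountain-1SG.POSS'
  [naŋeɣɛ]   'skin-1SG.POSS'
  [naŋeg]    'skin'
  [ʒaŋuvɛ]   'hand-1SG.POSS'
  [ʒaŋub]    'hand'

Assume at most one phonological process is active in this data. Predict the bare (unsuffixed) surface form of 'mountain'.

'skin' shows [ɣ] ~ [g] at the end of the stem ([naŋeɣɛ] vs [naŋeg]).
Compare 'leaf', with invariant [g] in [ŋɔŋɔgɛ] and [ŋɔŋɔg]: an analysis with underlying /g/ and a rule producing [ɣ] before the 1SG.POSS suffix would wrongly predict alternation here too.
So /ɣ/ is underlying, and a rule of word-final hardening — voiced fricatives become stops word-finally — gives [g].
From [ʒuriɣɛ] the stem 'mountain' is /ʒuriɣ/; word-finally this yields [ʒurig].

[ʒurig]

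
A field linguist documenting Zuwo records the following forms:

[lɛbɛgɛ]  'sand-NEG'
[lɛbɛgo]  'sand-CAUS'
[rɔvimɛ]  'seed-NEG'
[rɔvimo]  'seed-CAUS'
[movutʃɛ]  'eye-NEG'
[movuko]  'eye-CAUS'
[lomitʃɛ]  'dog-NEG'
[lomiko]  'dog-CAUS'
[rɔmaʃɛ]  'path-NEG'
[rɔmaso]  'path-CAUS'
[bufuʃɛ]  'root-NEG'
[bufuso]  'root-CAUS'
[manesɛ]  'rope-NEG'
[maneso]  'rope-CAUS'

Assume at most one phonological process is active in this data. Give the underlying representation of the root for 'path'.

/rɔmaʃ/

'path' shows [ʃ] ~ [s] at the end of the stem ([rɔmaʃɛ] vs [rɔmaso]).
But 'rope' keeps [s] in both environments ([manesɛ], [maneso]), so there is no rule changing /s/ to [ʃ] before the NEG suffix.
The alternation reflects depalatalization: palato-alveolar /tʃ/ and /ʃ/ become [k] and [s] when no front vowel follows. /ʃ/ is underlying.
The underlying form of 'path' is therefore /rɔmaʃ/.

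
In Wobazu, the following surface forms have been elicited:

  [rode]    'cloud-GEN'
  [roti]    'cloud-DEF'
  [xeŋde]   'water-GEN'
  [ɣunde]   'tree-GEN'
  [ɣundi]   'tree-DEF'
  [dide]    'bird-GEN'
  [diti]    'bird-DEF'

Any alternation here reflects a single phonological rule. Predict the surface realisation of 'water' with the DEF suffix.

The DEF morpheme has two allomorphs, [-di] and [-ti].
The GEN suffix, which begins with [d], is invariant after every stem; so [d] is not altered by any rule here.
The DEF suffix is therefore /-ti/ underlyingly, with post-nasal voicing: voiceless stops become voiced after a nasal.
After 'water', which ends in a nasal, the suffix surfaces as [-di], giving [xeŋdi].

[xeŋdi]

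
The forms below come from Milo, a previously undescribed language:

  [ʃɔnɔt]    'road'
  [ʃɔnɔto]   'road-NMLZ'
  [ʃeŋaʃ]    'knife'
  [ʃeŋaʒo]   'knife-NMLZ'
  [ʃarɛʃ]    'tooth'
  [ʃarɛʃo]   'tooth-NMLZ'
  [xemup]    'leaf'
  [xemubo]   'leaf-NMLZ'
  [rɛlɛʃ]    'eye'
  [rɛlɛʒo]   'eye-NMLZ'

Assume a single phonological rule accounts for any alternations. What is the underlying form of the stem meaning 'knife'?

The stem for 'knife' ends in [ʃ] in [ʃeŋaʃ] but [ʒ] in [ʃeŋaʒo].
If /ʃ/ were underlying and a rule turned it into [ʒ] before the NMLZ suffix, 'tooth' would also alternate; but it has [ʃ] in both [ʃarɛʃ] and [ʃarɛʃo].
Therefore /ʒ/ is basic and [ʃ] is derived by word-final obstruent devoicing (voiced obstruents become voiceless word-finally).
So 'knife' = /ʃeŋaʒ/.

/ʃeŋaʒ/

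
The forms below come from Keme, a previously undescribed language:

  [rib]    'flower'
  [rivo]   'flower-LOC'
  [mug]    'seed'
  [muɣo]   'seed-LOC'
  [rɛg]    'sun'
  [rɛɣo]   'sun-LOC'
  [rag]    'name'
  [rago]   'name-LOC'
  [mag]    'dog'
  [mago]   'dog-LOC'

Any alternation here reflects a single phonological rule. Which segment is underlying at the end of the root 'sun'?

The root 'sun' surfaces as [rɛg] and [rɛɣo], with a stem-final [g] ~ [ɣ] alternation.
The stem 'dog' ([mag], [mago]) shows [g] unchanged in both environments, so [g] cannot be basic with [ɣ] derived before the LOC suffix.
Therefore /ɣ/ is basic and [g] is derived by word-final hardening (voiced fricatives become stops word-finally).

/ɣ/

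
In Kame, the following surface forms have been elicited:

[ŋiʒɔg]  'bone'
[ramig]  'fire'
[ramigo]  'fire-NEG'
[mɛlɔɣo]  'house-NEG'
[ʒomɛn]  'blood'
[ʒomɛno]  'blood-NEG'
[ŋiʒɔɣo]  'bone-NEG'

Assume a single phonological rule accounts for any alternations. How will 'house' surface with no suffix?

'bone' shows [ɣ] ~ [g] at the end of the stem ([ŋiʒɔɣo] vs [ŋiʒɔg]).
But 'fire' keeps [g] in both environments ([ramigo], [ramig]), so there is no rule changing /g/ to [ɣ] before the NEG suffix.
The alternation reflects word-final hardening: voiced fricatives become stops word-finally. /ɣ/ is underlying.
From [mɛlɔɣo] the stem 'house' is /mɛlɔɣ/; word-finally this yields [mɛlɔg].

[mɛlɔg]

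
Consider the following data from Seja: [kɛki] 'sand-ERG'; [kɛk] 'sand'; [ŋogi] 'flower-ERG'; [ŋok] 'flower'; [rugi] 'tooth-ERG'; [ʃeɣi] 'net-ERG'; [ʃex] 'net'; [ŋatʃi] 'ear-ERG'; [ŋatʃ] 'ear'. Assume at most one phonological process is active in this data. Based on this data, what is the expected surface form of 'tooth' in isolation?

The stem for 'flower' ends in [g] in [ŋogi] but [k] in [ŋok].
If /k/ were underlying and a rule turned it into [g] before the ERG suffix, 'sand' would also alternate; but it has [k] in both [kɛki] and [kɛk].
So /g/ is underlying, and a rule of word-final obstruent devoicing — voiced obstruents become voiceless word-finally — gives [k].
From [rugi] the stem 'tooth' is /rug/; word-finally this yields [ruk].

[ruk]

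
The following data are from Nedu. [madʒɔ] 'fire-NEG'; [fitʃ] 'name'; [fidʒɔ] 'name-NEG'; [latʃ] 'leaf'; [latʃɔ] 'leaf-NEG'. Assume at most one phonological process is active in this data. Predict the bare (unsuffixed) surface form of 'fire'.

[matʃ]

The stem for 'name' ends in [tʃ] in [fitʃ] but [dʒ] in [fidʒɔ].
If /tʃ/ were underlying and a rule turned it into [dʒ] before the NEG suffix, 'leaf' would also alternate; but it has [tʃ] in both [latʃ] and [latʃɔ].
The alternation reflects word-final obstruent devoicing: voiced obstruents become voiceless word-finally. /dʒ/ is underlying.
From [madʒɔ] the stem 'fire' is /madʒ/; word-finally this yields [matʃ].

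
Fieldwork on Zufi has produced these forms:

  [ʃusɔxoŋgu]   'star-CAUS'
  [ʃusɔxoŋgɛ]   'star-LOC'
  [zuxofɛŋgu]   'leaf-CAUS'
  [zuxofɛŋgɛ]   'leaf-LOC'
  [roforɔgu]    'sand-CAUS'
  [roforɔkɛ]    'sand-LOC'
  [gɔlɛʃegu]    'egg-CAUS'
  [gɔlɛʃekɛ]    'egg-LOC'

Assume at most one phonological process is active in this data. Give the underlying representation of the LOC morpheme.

/-kɛ/

The LOC morpheme has two allomorphs, [-gɛ] and [-kɛ].
By contrast the CAUS suffix keeps its initial [g] throughout — that segment must be underlying.
The LOC suffix is therefore /-kɛ/ underlyingly, with post-nasal voicing: voiceless stops become voiced after a nasal.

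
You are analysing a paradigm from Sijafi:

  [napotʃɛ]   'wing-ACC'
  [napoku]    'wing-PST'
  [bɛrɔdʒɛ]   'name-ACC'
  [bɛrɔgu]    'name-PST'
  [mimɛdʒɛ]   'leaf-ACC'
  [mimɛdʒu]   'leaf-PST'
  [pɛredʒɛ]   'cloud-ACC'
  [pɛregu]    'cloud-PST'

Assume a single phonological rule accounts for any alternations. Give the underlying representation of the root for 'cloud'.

/pɛreg/

'cloud' shows [dʒ] ~ [g] at the end of the stem ([pɛredʒɛ] vs [pɛregu]).
But 'leaf' keeps [dʒ] in both environments ([mimɛdʒɛ], [mimɛdʒu]), so there is no rule changing /dʒ/ to [g] before the PST suffix.
The alternation reflects palatalization before a front vowel: /k/ and /g/ become palato-alveolar [tʃ] and [dʒ] before a front vowel. /g/ is underlying.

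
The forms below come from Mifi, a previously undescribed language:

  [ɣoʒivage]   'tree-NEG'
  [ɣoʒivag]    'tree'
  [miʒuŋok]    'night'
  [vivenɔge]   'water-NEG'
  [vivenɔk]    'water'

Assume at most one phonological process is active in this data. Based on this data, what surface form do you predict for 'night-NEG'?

[miʒuŋoge]

In [vivenɔge] and [vivenɔk] the final segment of 'water' alternates: [g] ~ [k].
But 'tree' keeps [g] in both environments ([ɣoʒivage], [ɣoʒivag]), so there is no rule changing /g/ to [k] in isolation.
Therefore /k/ is basic and [g] is derived by intervocalic voicing (voiceless stops become voiced between vowels).
From [miʒuŋok] the stem 'night' is /miʒuŋok/; between vowels this yields [miʒuŋoge].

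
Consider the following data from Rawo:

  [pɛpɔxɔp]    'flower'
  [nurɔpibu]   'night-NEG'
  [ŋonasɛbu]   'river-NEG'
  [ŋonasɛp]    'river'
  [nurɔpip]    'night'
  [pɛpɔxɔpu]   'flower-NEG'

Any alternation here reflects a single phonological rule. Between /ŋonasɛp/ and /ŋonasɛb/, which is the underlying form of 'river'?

/ŋonasɛb/

The stem for 'river' ends in [p] in [ŋonasɛp] but [b] in [ŋonasɛbu].
If /p/ were underlying and a rule turned it into [b] before the NEG suffix, 'flower' would also alternate; but it has [p] in both [pɛpɔxɔp] and [pɛpɔxɔpu].
Therefore /b/ is basic and [p] is derived by word-final obstruent devoicing (voiced obstruents become voiceless word-finally).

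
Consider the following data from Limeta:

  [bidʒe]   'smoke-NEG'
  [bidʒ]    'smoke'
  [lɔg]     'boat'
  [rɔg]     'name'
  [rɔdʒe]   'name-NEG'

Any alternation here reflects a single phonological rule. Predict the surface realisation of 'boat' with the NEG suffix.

In [rɔdʒe] and [rɔg] the final segment of 'name' alternates: [dʒ] ~ [g].
The stem 'smoke' ([bidʒe], [bidʒ]) shows [dʒ] unchanged in both environments, so [dʒ] cannot be basic with [g] derived in isolation.
The underlying segment must be /g/; /g/ becomes palato-alveolar [dʒ] before a front vowel, yielding [dʒ] there.
From [lɔg] the stem 'boat' is /lɔg/; before a front vowel this yields [lɔdʒe].

[lɔdʒe]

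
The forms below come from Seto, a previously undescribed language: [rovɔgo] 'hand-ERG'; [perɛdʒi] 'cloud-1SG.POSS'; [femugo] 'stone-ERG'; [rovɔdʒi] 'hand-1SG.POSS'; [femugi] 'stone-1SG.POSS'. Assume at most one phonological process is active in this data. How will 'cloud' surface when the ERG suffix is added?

The stem for 'hand' ends in [dʒ] in [rovɔdʒi] but [g] in [rovɔgo].
The stem 'stone' ([femugi], [femugo]) shows [g] unchanged in both environments, so [g] cannot be basic with [dʒ] derived before the 1SG.POSS suffix.
The alternation reflects depalatalization: palato-alveolar /dʒ/ becomes [g] when no front vowel follows. /dʒ/ is underlying.
The one attested form of 'cloud', [perɛdʒi], shows underlying /perɛdʒ/. Applying the same rule when no front vowel follows gives [perɛgo].

[perɛgo]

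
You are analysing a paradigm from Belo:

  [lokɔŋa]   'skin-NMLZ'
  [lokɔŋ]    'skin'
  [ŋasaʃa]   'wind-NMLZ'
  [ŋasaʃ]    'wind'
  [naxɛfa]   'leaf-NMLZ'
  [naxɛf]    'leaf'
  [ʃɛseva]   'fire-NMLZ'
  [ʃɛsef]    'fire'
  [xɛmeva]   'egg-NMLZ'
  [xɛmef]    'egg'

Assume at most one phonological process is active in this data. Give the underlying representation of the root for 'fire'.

The stem for 'fire' ends in [v] in [ʃɛseva] but [f] in [ʃɛsef].
The stem 'leaf' ([naxɛfa], [naxɛf]) shows [f] unchanged in both environments, so [f] cannot be basic with [v] derived before the NMLZ suffix.
So /v/ is underlying, and a rule of word-final obstruent devoicing — voiced obstruents become voiceless word-finally — gives [f].
The underlying form of 'fire' is therefore /ʃɛsev/.

/ʃɛsev/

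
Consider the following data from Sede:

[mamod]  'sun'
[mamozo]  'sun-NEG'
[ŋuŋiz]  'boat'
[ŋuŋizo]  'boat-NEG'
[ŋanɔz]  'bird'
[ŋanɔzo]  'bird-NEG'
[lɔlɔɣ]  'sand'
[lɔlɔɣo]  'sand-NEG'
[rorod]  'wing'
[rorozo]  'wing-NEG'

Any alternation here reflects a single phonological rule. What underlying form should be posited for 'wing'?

In [rorod] and [rorozo] the final segment of 'wing' alternates: [d] ~ [z].
But 'boat' keeps [z] in both environments ([ŋuŋiz], [ŋuŋizo]), so there is no rule changing /z/ to [d] in isolation.
Therefore /d/ is basic and [z] is derived by intervocalic spirantization (voiced stops become fricatives between vowels).

/rorod/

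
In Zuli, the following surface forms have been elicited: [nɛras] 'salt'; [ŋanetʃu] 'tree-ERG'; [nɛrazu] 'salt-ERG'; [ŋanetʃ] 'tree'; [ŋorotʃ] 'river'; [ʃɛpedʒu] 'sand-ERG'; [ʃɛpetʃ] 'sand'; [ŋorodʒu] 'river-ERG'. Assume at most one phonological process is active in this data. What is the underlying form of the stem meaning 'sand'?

In [ʃɛpetʃ] and [ʃɛpedʒu] the final segment of 'sand' alternates: [tʃ] ~ [dʒ].
Compare 'tree', with invariant [tʃ] in [ŋanetʃ] and [ŋanetʃu]: an analysis with underlying /tʃ/ and a rule producing [dʒ] before the ERG suffix would wrongly predict alternation here too.
Therefore /dʒ/ is basic and [tʃ] is derived by word-final obstruent devoicing (voiced obstruents become voiceless word-finally).
The underlying form of 'sand' is therefore /ʃɛpedʒ/.

/ʃɛpedʒ/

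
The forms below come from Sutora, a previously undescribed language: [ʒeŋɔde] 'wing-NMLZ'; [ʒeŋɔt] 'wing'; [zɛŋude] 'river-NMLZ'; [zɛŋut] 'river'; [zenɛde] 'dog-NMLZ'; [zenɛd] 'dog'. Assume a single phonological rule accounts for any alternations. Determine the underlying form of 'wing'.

/ʒeŋɔt/

The stem for 'wing' ends in [d] in [ʒeŋɔde] but [t] in [ʒeŋɔt].
The stem 'dog' ([zenɛde], [zenɛd]) shows [d] unchanged in both environments, so [d] cannot be basic with [t] derived in isolation.
The underlying segment must be /t/; voiceless stops become voiced between vowels, yielding [d] there.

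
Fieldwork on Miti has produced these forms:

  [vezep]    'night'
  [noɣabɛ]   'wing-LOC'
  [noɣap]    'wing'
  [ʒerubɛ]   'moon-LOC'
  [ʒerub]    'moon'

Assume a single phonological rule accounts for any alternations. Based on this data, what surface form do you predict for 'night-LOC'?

'wing' shows [b] ~ [p] at the end of the stem ([noɣabɛ] vs [noɣap]).
If /b/ were underlying and a rule turned it into [p] in isolation, 'moon' would also alternate; but it has [b] in both [ʒerubɛ] and [ʒerub].
The underlying segment must be /p/; voiceless stops become voiced between vowels, yielding [b] there.
The one attested form of 'night', [vezep], shows underlying /vezep/. Applying the same rule between vowels gives [vezebɛ].

[vezebɛ]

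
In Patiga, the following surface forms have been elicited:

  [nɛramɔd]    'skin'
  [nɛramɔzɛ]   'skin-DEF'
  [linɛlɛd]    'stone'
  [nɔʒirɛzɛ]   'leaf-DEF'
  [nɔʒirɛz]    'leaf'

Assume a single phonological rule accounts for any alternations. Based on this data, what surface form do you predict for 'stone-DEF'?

[linɛlɛzɛ]

The root 'skin' surfaces as [nɛramɔzɛ] and [nɛramɔd], with a stem-final [z] ~ [d] alternation.
If /z/ were underlying and a rule turned it into [d] in isolation, 'leaf' would also alternate; but it has [z] in both [nɔʒirɛzɛ] and [nɔʒirɛz].
So /d/ is underlying, and a rule of intervocalic spirantization — voiced stops become fricatives between vowels — gives [z].
From [linɛlɛd] the stem 'stone' is /linɛlɛd/; between vowels this yields [linɛlɛzɛ].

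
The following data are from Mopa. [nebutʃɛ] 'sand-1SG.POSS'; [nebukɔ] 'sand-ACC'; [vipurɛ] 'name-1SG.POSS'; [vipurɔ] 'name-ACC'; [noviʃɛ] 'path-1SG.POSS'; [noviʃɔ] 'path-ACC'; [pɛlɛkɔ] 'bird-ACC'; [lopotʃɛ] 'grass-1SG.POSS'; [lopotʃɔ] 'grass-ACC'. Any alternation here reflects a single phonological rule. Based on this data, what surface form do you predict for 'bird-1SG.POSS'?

[pɛlɛtʃɛ]

The stem for 'sand' ends in [tʃ] in [nebutʃɛ] but [k] in [nebukɔ].
The stem 'grass' ([lopotʃɛ], [lopotʃɔ]) shows [tʃ] unchanged in both environments, so [tʃ] cannot be basic with [k] derived before the ACC suffix.
The underlying segment must be /k/; /k/ becomes palato-alveolar [tʃ] before a front vowel, yielding [tʃ] there.
From [pɛlɛkɔ] the stem 'bird' is /pɛlɛk/; before a front vowel this yields [pɛlɛtʃɛ].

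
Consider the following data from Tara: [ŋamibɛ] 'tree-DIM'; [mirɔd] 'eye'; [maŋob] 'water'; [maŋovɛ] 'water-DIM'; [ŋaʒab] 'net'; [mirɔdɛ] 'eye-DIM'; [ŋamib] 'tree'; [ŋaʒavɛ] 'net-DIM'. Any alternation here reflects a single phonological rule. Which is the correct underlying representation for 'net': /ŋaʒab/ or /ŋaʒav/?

/ŋaʒav/

The root 'net' surfaces as [ŋaʒab] and [ŋaʒavɛ], with a stem-final [b] ~ [v] alternation.
Compare 'tree', with invariant [b] in [ŋamib] and [ŋamibɛ]: an analysis with underlying /b/ and a rule producing [v] before the DIM suffix would wrongly predict alternation here too.
The underlying segment must be /v/; voiced fricatives become stops word-finally, yielding [b] there.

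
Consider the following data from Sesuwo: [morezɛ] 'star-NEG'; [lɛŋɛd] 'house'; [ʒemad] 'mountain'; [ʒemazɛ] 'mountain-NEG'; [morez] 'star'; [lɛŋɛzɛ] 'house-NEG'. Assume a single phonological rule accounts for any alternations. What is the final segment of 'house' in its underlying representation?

In [lɛŋɛd] and [lɛŋɛzɛ] the final segment of 'house' alternates: [d] ~ [z].
Compare 'star', with invariant [z] in [morez] and [morezɛ]: an analysis with underlying /z/ and a rule producing [d] in isolation would wrongly predict alternation here too.
So /d/ is underlying, and a rule of intervocalic spirantization — voiced stops become fricatives between vowels — gives [z].

/d/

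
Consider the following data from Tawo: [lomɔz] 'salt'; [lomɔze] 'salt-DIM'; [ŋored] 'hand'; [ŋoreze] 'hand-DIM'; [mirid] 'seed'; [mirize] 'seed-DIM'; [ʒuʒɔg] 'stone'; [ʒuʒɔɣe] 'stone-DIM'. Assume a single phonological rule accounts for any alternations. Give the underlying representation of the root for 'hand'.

/ŋored/

The root 'hand' surfaces as [ŋored] and [ŋoreze], with a stem-final [d] ~ [z] alternation.
Compare 'salt', with invariant [z] in [lomɔz] and [lomɔze]: an analysis with underlying /z/ and a rule producing [d] in isolation would wrongly predict alternation here too.
The underlying segment must be /d/; voiced stops become fricatives between vowels, yielding [z] there.
The underlying form of 'hand' is therefore /ŋored/.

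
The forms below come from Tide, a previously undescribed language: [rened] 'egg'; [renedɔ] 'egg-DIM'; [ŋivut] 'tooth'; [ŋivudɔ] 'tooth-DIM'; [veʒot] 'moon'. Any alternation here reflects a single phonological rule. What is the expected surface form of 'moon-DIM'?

[veʒodɔ]

The stem for 'tooth' ends in [t] in [ŋivut] but [d] in [ŋivudɔ].
The stem 'egg' ([rened], [renedɔ]) shows [d] unchanged in both environments, so [d] cannot be basic with [t] derived in isolation.
The underlying segment must be /t/; voiceless stops become voiced between vowels, yielding [d] there.
From [veʒot] the stem 'moon' is /veʒot/; between vowels this yields [veʒodɔ].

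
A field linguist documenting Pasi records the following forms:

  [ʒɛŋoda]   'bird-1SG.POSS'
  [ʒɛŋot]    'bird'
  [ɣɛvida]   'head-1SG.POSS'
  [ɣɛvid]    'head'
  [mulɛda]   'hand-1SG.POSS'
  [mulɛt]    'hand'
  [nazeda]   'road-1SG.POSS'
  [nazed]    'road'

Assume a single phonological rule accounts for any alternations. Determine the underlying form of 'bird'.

/ʒɛŋot/

'bird' shows [d] ~ [t] at the end of the stem ([ʒɛŋoda] vs [ʒɛŋot]).
The stem 'road' ([nazeda], [nazed]) shows [d] unchanged in both environments, so [d] cannot be basic with [t] derived in isolation.
Therefore /t/ is basic and [d] is derived by intervocalic voicing (voiceless stops become voiced between vowels).
So 'bird' = /ʒɛŋot/.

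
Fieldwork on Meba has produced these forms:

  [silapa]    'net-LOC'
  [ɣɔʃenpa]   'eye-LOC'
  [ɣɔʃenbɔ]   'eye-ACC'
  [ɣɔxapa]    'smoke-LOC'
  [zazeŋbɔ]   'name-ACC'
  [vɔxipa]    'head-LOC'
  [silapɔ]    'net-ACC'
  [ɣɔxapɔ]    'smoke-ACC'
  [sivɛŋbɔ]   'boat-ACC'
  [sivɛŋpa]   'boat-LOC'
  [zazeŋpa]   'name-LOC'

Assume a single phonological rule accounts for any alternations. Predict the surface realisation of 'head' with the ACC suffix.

[vɔxipɔ]

The ACC morpheme has two allomorphs, [-bɔ] and [-pɔ].
By contrast the LOC suffix keeps its initial [p] throughout — that segment must be underlying.
The ACC suffix is therefore /-bɔ/ underlyingly, with post-vocalic devoicing: voiced stops become voiceless after a vowel.
After 'head', which ends in a vowel, the suffix surfaces as [-pɔ], giving [vɔxipɔ].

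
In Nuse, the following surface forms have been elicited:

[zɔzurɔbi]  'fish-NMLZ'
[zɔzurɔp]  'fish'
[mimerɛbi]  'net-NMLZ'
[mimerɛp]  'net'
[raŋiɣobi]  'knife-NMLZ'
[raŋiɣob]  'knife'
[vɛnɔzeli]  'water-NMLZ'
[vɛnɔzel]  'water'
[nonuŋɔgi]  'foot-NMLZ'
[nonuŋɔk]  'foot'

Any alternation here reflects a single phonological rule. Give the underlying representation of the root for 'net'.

The stem for 'net' ends in [b] in [mimerɛbi] but [p] in [mimerɛp].
If /b/ were underlying and a rule turned it into [p] in isolation, 'knife' would also alternate; but it has [b] in both [raŋiɣobi] and [raŋiɣob].
The alternation reflects intervocalic voicing: voiceless stops become voiced between vowels. /p/ is underlying.
So 'net' = /mimerɛp/.

/mimerɛp/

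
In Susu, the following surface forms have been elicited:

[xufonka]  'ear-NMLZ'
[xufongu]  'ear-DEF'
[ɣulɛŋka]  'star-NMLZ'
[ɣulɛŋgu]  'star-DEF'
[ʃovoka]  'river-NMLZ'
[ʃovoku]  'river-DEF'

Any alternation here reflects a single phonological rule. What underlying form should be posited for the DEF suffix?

/-gu/

The DEF suffix surfaces as [-gu] and [-ku], depending on the final segment of the stem.
By contrast the NMLZ suffix keeps its initial [k] throughout — that segment must be underlying.
So the underlying form is /-gu/, and voiced stops become voiceless after a vowel.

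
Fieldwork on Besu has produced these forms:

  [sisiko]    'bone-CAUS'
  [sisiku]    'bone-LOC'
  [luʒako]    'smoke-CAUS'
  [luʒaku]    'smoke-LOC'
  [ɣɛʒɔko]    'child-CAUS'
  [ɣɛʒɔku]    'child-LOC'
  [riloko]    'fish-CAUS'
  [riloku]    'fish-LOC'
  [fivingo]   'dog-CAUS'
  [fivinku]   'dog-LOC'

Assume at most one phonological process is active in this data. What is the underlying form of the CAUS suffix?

/-go/

The CAUS morpheme has two allomorphs, [-go] and [-ko].
By contrast the LOC suffix keeps its initial [k] throughout — that segment must be underlying.
So the underlying form is /-go/, and voiced stops become voiceless after a vowel.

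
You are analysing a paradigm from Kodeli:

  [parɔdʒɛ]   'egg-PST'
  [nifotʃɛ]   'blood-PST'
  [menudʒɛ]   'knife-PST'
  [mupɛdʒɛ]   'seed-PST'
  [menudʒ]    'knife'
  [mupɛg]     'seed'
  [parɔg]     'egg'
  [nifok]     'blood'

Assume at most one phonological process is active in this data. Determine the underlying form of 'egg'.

In [parɔdʒɛ] and [parɔg] the final segment of 'egg' alternates: [dʒ] ~ [g].
If /dʒ/ were underlying and a rule turned it into [g] in isolation, 'knife' would also alternate; but it has [dʒ] in both [menudʒɛ] and [menudʒ].
The alternation reflects palatalization before a front vowel: /k/ and /g/ become palato-alveolar [tʃ] and [dʒ] before a front vowel. /g/ is underlying.
So 'egg' = /parɔg/.

/parɔg/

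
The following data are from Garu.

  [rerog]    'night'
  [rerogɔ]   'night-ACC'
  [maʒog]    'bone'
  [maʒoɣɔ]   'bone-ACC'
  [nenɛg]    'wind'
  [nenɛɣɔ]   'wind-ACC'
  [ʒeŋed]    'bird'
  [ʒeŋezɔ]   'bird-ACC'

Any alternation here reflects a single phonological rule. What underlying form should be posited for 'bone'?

The stem for 'bone' ends in [g] in [maʒog] but [ɣ] in [maʒoɣɔ].
Compare 'night', with invariant [g] in [rerog] and [rerogɔ]: an analysis with underlying /g/ and a rule producing [ɣ] before the ACC suffix would wrongly predict alternation here too.
So /ɣ/ is underlying, and a rule of word-final hardening — voiced fricatives become stops word-finally — gives [g].
So 'bone' = /maʒoɣ/.

/maʒoɣ/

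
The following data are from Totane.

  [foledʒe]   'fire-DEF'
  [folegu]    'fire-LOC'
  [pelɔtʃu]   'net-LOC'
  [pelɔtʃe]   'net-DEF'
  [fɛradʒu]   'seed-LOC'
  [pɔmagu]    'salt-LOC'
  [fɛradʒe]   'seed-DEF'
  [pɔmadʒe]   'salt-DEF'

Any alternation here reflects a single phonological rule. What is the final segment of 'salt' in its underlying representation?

/g/

'salt' shows [dʒ] ~ [g] at the end of the stem ([pɔmadʒe] vs [pɔmagu]).
If /dʒ/ were underlying and a rule turned it into [g] before the LOC suffix, 'seed' would also alternate; but it has [dʒ] in both [fɛradʒe] and [fɛradʒu].
The underlying segment must be /g/; /g/ becomes palato-alveolar [dʒ] before a front vowel, yielding [dʒ] there.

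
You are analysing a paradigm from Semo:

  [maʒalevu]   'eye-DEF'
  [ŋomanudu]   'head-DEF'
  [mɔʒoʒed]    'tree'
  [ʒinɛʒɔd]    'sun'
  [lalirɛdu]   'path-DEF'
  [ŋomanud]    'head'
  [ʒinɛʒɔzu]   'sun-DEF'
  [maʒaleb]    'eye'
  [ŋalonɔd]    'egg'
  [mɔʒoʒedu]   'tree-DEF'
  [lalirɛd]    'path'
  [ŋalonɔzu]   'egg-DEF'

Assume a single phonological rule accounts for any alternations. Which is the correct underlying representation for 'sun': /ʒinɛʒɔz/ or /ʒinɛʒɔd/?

'sun' shows [z] ~ [d] at the end of the stem ([ʒinɛʒɔzu] vs [ʒinɛʒɔd]).
But 'path' keeps [d] in both environments ([lalirɛdu], [lalirɛd]), so there is no rule changing /d/ to [z] before the DEF suffix.
Therefore /z/ is basic and [d] is derived by word-final hardening (voiced fricatives become stops word-finally).

/ʒinɛʒɔz/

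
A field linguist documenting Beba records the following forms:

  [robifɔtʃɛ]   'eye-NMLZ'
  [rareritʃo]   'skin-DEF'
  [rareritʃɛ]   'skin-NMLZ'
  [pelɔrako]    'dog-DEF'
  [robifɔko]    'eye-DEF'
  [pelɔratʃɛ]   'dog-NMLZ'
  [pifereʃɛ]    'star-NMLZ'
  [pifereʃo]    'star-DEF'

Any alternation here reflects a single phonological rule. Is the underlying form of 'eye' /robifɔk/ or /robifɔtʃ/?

'eye' shows [k] ~ [tʃ] at the end of the stem ([robifɔko] vs [robifɔtʃɛ]).
The stem 'skin' ([rareritʃo], [rareritʃɛ]) shows [tʃ] unchanged in both environments, so [tʃ] cannot be basic with [k] derived before the DEF suffix.
The alternation reflects palatalization before a front vowel: /k/ becomes palato-alveolar [tʃ] before a front vowel. /k/ is underlying.

/robifɔk/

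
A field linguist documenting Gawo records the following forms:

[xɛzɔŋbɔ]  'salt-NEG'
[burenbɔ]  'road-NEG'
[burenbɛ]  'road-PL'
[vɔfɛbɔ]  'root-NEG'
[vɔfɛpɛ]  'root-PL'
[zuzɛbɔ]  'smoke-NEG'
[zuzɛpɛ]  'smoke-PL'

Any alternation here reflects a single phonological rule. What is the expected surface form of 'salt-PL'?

The PL suffix surfaces as [-bɛ] and [-pɛ], depending on the final segment of the stem.
The NEG suffix, which begins with [b], is invariant after every stem; so [b] is not altered by any rule here.
So the underlying form is /-pɛ/, and voiceless stops become voiced after a nasal.
After 'salt', which ends in a nasal, the suffix surfaces as [-bɛ], giving [xɛzɔŋbɛ].

[xɛzɔŋbɛ]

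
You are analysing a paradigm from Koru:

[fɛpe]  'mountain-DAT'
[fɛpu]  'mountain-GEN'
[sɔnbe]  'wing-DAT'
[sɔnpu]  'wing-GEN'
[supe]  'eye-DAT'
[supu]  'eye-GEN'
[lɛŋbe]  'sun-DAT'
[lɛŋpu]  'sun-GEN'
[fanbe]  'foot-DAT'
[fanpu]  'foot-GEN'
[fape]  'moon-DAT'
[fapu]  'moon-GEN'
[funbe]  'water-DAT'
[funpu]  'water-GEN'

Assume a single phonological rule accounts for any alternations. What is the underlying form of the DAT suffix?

/-be/

The DAT morpheme has two allomorphs, [-be] and [-pe].
The GEN suffix, which begins with [p], is invariant after every stem; so [p] is not altered by any rule here.
The DAT suffix is therefore /-be/ underlyingly, with post-vocalic devoicing: voiced stops become voiceless after a vowel.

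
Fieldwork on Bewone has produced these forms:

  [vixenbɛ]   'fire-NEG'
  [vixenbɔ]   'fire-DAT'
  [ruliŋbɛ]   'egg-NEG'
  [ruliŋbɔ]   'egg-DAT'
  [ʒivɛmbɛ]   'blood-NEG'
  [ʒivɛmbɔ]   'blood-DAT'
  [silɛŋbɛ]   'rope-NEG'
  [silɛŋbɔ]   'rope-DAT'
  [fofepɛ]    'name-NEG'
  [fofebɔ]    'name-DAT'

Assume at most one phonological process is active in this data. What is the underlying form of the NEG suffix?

/-pɛ/

The NEG suffix surfaces as [-bɛ] and [-pɛ], depending on the final segment of the stem.
By contrast the DAT suffix keeps its initial [b] throughout — that segment must be underlying.
The NEG suffix is therefore /-pɛ/ underlyingly, with post-nasal voicing: voiceless stops become voiced after a nasal.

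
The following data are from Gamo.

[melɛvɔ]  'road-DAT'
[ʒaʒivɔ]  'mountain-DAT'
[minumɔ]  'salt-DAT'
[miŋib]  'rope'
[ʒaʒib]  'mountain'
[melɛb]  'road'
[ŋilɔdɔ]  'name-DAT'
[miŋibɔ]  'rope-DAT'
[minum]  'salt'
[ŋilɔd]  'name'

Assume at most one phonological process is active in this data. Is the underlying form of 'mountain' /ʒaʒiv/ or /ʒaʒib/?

/ʒaʒiv/

In [ʒaʒivɔ] and [ʒaʒib] the final segment of 'mountain' alternates: [v] ~ [b].
Compare 'rope', with invariant [b] in [miŋibɔ] and [miŋib]: an analysis with underlying /b/ and a rule producing [v] before the DAT suffix would wrongly predict alternation here too.
So /v/ is underlying, and a rule of word-final hardening — voiced fricatives become stops word-finally — gives [b].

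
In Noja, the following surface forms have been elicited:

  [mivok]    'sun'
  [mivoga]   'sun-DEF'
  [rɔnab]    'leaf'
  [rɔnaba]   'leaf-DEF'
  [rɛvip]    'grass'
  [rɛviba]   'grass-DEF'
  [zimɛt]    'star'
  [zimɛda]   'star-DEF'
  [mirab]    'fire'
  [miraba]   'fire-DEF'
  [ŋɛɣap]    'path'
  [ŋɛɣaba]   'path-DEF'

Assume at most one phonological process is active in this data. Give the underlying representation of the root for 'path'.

/ŋɛɣap/

'path' shows [p] ~ [b] at the end of the stem ([ŋɛɣap] vs [ŋɛɣaba]).
The stem 'leaf' ([rɔnab], [rɔnaba]) shows [b] unchanged in both environments, so [b] cannot be basic with [p] derived in isolation.
The underlying segment must be /p/; voiceless stops become voiced between vowels, yielding [b] there.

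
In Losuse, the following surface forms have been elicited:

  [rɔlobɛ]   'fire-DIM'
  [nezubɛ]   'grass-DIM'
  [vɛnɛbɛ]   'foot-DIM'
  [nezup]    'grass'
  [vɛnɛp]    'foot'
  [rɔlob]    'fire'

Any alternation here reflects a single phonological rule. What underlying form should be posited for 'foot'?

/vɛnɛp/

The root 'foot' surfaces as [vɛnɛp] and [vɛnɛbɛ], with a stem-final [p] ~ [b] alternation.
Compare 'fire', with invariant [b] in [rɔlob] and [rɔlobɛ]: an analysis with underlying /b/ and a rule producing [p] in isolation would wrongly predict alternation here too.
So /p/ is underlying, and a rule of intervocalic voicing — voiceless stops become voiced between vowels — gives [b].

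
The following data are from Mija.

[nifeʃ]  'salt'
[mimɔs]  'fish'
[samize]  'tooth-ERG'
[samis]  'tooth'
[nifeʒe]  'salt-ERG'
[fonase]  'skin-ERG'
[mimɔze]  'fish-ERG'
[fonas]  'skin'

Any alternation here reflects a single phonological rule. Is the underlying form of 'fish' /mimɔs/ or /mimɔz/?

The stem for 'fish' ends in [z] in [mimɔze] but [s] in [mimɔs].
If /s/ were underlying and a rule turned it into [z] before the ERG suffix, 'skin' would also alternate; but it has [s] in both [fonase] and [fonas].
So /z/ is underlying, and a rule of word-final obstruent devoicing — voiced obstruents become voiceless word-finally — gives [s].

/mimɔz/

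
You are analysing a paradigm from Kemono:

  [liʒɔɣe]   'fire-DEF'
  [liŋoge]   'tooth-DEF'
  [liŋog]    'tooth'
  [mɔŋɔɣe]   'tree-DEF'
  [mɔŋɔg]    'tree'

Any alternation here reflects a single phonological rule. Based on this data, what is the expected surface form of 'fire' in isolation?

The root 'tree' surfaces as [mɔŋɔɣe] and [mɔŋɔg], with a stem-final [ɣ] ~ [g] alternation.
But 'tooth' keeps [g] in both environments ([liŋoge], [liŋog]), so there is no rule changing /g/ to [ɣ] before the DEF suffix.
The alternation reflects word-final hardening: voiced fricatives become stops word-finally. /ɣ/ is underlying.
From [liʒɔɣe] the stem 'fire' is /liʒɔɣ/; word-finally this yields [liʒɔg].

[liʒɔg]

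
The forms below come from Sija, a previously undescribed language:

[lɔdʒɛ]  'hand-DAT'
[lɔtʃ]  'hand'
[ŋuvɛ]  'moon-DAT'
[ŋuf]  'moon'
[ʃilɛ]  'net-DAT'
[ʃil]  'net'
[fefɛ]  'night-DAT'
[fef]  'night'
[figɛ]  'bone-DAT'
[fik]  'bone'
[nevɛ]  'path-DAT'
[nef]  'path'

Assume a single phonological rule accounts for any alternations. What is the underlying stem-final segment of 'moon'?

/v/

The root 'moon' surfaces as [ŋuvɛ] and [ŋuf], with a stem-final [v] ~ [f] alternation.
Compare 'night', with invariant [f] in [fefɛ] and [fef]: an analysis with underlying /f/ and a rule producing [v] before the DAT suffix would wrongly predict alternation here too.
The underlying segment must be /v/; voiced obstruents become voiceless word-finally, yielding [f] there.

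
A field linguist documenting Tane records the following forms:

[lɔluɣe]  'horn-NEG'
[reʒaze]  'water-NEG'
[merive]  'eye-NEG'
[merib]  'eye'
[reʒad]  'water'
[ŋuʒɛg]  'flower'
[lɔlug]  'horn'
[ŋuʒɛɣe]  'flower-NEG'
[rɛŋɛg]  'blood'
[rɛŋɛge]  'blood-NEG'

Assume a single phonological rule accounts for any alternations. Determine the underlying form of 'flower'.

The stem for 'flower' ends in [g] in [ŋuʒɛg] but [ɣ] in [ŋuʒɛɣe].
The stem 'blood' ([rɛŋɛg], [rɛŋɛge]) shows [g] unchanged in both environments, so [g] cannot be basic with [ɣ] derived before the NEG suffix.
The alternation reflects word-final hardening: voiced fricatives become stops word-finally. /ɣ/ is underlying.

/ŋuʒɛɣ/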